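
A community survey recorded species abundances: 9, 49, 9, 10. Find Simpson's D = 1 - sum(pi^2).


Total N = 9 + 49 + 9 + 10 = 77
Per-species terms:
  p = 9/77 = 0.116883; p^2 = 0.116883^2 = 0.013662
  p = 49/77 = 0.636364; p^2 = 0.636364^2 = 0.404959
  p = 9/77 = 0.116883; p^2 = 0.116883^2 = 0.013662
  p = 10/77 = 0.129870; p^2 = 0.129870^2 = 0.016866
sum(p^2) = 0.013662 + 0.404959 + 0.013662 + 0.016866 = 0.449149
D = 1 - 0.449149 = 0.550851 ≈ 0.5509

0.5509


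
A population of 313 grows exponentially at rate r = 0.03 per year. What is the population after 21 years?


r*t = 0.03 * 21 = 0.63
exp(0.63) = 1.87761
N = 313 * 1.87761 = 587.692 ≈ 588

588


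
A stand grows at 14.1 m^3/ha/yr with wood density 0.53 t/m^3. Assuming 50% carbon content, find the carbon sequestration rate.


C = 14.1 * 0.53 * 0.5 = 3.7365 ≈ 3.74 t C/ha/yr

3.74 t C/ha/yr


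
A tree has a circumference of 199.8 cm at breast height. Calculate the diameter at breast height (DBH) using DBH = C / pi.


DBH = C / pi = 199.8 / 3.141593 = 63.5983 ≈ 63.60 cm

63.60 cm


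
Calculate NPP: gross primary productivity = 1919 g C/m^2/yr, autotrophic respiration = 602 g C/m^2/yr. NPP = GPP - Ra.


NPP = GPP - Ra = 1919 - 602 = 1317 g C/m^2/yr

1317 g C/m^2/yr


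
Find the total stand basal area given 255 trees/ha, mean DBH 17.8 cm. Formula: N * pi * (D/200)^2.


(D/200)^2 = (17.8/200)^2 = 0.089^2 = 0.007921
Individual BA = 3.141593 * 0.007921 = 0.0248846 m^2
Stand BA = 255 * 0.0248846 = 6.34557 ≈ 6.35 m^2/ha

6.35 m^2/ha


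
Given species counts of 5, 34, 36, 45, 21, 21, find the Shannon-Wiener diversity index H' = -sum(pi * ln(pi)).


Total N = 5 + 34 + 36 + 45 + 21 + 21 = 162
Per-species terms:
  p = 5/162 = 0.030864; ln(p) = -3.478165; p*ln(p) = 0.030864 * (-3.478165) = -0.107350
  p = 34/162 = 0.209877; ln(p) = -1.561234; p*ln(p) = 0.209877 * (-1.561234) = -0.327667
  p = 36/162 = 0.222222; ln(p) = -1.504078; p*ln(p) = 0.222222 * (-1.504078) = -0.334239
  p = 45/162 = 0.277778; ln(p) = -1.280933; p*ln(p) = 0.277778 * (-1.280933) = -0.355815
  p = 21/162 = 0.129630; ln(p) = -2.043071; p*ln(p) = 0.129630 * (-2.043071) = -0.264843
  p = 21/162 = 0.129630; ln(p) = -2.043071; p*ln(p) = 0.129630 * (-2.043071) = -0.264843
sum(p*ln(p)) = (-0.107350) + (-0.327667) + (-0.334239) + (-0.355815) + (-0.264843) + (-0.264843) = -1.654757
H' = -(-1.654757) = 1.654757 ≈ 1.6548

1.6548


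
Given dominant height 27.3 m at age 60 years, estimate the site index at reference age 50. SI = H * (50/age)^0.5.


50/60 = 0.833333
(0.833333)^0.5 = 0.912871
SI = 27.3 * 0.912871 = 24.9214 ≈ 24.9 m

24.9 m


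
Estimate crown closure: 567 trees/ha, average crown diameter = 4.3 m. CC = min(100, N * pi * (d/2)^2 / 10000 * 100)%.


(d/2)^2 = (4.3/2)^2 = 2.15^2 = 4.6225
Crown area = 3.141593 * 4.6225 = 14.5220 m^2
N * area / 10000 * 100 = 567 * 14.5220 / 10000 * 100 = 82.3397
CC = min(100, 82.3397) = 82.3397 ≈ 82.3%

82.3%


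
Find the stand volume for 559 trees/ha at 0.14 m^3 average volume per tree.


V_stand = 559 * 0.14 = 78.26 ≈ 78.3 m^3/ha

78.3 m^3/ha


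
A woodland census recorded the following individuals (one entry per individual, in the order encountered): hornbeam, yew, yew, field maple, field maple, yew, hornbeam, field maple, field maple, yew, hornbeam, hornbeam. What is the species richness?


Total individuals logged = 12
Distinct species (count of individuals): hornbeam (4), yew (4), field maple (4)
Species richness = number of distinct species = 3

3


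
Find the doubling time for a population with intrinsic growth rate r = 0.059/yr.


td = ln(2) / 0.059 = 0.693147 / 0.059 = 11.7483 ≈ 11.7 years

11.7 years


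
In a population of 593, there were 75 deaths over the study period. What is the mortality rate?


Mortality rate = 75 / 593 = 0.126476 ≈ 0.1265

0.1265


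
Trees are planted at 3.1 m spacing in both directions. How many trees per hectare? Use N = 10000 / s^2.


N = 10000 / 3.1^2 = 10000 / 9.61 = 1040.58 ≈ 1041 trees/ha

1041 trees/ha


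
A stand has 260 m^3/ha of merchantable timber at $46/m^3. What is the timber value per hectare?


Value = 260 * 46 = $11960/ha

$11960/ha


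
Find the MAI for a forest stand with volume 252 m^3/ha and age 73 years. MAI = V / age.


MAI = 252 / 73 = 3.4521 ≈ 3.45 m^3/ha/yr

3.45 m^3/ha/yr


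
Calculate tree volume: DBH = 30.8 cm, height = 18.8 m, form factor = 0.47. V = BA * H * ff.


(D/200)^2 = (30.8/200)^2 = 0.154^2 = 0.023716
BA = 3.141593 * 0.023716 = 0.0745060 m^2
V = 0.0745060 * 18.8 * 0.47 = 0.658335 ≈ 0.658 m^3

0.658 m^3


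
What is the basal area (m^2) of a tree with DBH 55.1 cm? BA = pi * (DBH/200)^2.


D/200 = 55.1/200 = 0.2755 m
(D/200)^2 = 0.2755^2 = 0.07590025
BA = 3.141593 * 0.07590025 = 0.238448 ≈ 0.2384 m^2

0.2384 m^2


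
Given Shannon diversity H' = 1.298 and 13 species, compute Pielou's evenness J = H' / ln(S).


ln(13) = 2.56495
J = H' / ln(S) = 1.298 / 2.56495 = 0.506053 ≈ 0.5061

0.5061


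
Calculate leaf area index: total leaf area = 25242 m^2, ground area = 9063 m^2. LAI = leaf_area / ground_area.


LAI = 25242 / 9063 = 2.7852 ≈ 2.79

2.79


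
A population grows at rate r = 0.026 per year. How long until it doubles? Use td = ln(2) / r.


td = ln(2) / 0.026 = 0.693147 / 0.026 = 26.6595 ≈ 26.7 years

26.7 years


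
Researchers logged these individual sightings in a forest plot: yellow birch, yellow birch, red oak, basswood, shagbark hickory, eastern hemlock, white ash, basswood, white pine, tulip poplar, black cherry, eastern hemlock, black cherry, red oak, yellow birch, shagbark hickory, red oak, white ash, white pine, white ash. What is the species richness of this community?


Total individuals logged = 20
Distinct species (count of individuals): yellow birch (3), red oak (3), basswood (2), shagbark hickory (2), eastern hemlock (2), white ash (3), white pine (2), tulip poplar (1), black cherry (2)
Species richness = number of distinct species = 9

9


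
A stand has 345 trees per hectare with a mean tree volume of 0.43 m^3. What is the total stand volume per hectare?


V_stand = 345 * 0.43 = 148.35 ≈ 148.4 m^3/ha

148.4 m^3/ha


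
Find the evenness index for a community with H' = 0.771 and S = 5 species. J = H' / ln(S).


ln(5) = 1.60944
J = H' / ln(S) = 0.771 / 1.60944 = 0.479049 ≈ 0.4790

0.4790


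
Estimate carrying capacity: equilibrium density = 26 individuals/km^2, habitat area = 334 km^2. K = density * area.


K = 26 * 334 = 8684 individuals

8684 individuals


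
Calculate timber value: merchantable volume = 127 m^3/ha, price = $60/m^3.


Value = 127 * 60 = $7620/ha

$7620/ha


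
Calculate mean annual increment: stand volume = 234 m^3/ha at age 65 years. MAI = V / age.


MAI = 234 / 65 = 3.60 m^3/ha/yr

3.60 m^3/ha/yr


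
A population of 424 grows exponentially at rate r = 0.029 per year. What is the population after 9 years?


r*t = 0.029 * 9 = 0.261
exp(0.261) = 1.29823
N = 424 * 1.29823 = 550.450 ≈ 550

550


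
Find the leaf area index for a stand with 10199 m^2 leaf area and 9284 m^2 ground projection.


LAI = 10199 / 9284 = 1.0986 ≈ 1.10

1.10


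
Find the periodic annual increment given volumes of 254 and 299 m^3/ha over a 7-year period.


PAI = (V2 - V1) / period = (299 - 254) / 7 = 45 / 7 = 6.4286 ≈ 6.43 m^3/ha/yr

6.43 m^3/ha/yr


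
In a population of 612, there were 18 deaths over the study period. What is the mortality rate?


Mortality rate = 18 / 612 = 0.029412 ≈ 0.0294

0.0294


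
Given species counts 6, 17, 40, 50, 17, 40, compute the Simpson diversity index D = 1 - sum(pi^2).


Total N = 6 + 17 + 40 + 50 + 17 + 40 = 170
Per-species terms:
  p = 6/170 = 0.035294; p^2 = 0.035294^2 = 0.001246
  p = 17/170 = 0.100000; p^2 = 0.100000^2 = 0.010000
  p = 40/170 = 0.235294; p^2 = 0.235294^2 = 0.055363
  p = 50/170 = 0.294118; p^2 = 0.294118^2 = 0.086505
  p = 17/170 = 0.100000; p^2 = 0.100000^2 = 0.010000
  p = 40/170 = 0.235294; p^2 = 0.235294^2 = 0.055363
sum(p^2) = 0.001246 + 0.010000 + 0.055363 + 0.086505 + 0.010000 + 0.055363 = 0.218477
D = 1 - 0.218477 = 0.781523 ≈ 0.7815

0.7815


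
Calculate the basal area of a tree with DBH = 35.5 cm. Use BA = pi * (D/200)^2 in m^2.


D/200 = 35.5/200 = 0.1775 m
(D/200)^2 = 0.1775^2 = 0.03150625
BA = 3.141593 * 0.03150625 = 0.0989798 ≈ 0.0990 m^2

0.0990 m^2


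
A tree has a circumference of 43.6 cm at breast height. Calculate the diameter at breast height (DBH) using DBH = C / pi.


DBH = C / pi = 43.6 / 3.141593 = 13.8783 ≈ 13.88 cm

13.88 cm


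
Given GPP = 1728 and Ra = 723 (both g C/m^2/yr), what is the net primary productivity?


NPP = GPP - Ra = 1728 - 723 = 1005 g C/m^2/yr

1005 g C/m^2/yr


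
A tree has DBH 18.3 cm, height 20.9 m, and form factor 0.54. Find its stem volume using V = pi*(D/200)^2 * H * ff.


(D/200)^2 = (18.3/200)^2 = 0.0915^2 = 0.00837225
BA = 3.141593 * 0.00837225 = 0.0263022 m^2
V = 0.0263022 * 20.9 * 0.54 = 0.296847 ≈ 0.297 m^3

0.297 m^3


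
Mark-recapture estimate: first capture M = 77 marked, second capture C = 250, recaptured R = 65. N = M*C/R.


N = M * C / R = 77 * 250 / 65 = 19250 / 65 = 296.15 ≈ 296

296 individuals


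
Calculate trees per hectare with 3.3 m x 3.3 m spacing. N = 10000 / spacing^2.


N = 10000 / 3.3^2 = 10000 / 10.89 = 918.274 ≈ 918 trees/ha

918 trees/ha


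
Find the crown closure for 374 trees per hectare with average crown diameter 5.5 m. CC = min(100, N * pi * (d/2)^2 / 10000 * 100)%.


(d/2)^2 = (5.5/2)^2 = 2.75^2 = 7.5625
Crown area = 3.141593 * 7.5625 = 23.7583 m^2
N * area / 10000 * 100 = 374 * 23.7583 / 10000 * 100 = 88.8560
CC = min(100, 88.8560) = 88.8560 ≈ 88.9%

88.9%


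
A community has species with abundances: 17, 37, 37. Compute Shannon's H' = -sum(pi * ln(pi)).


Total N = 17 + 37 + 37 = 91
Per-species terms:
  p = 17/91 = 0.186813; ln(p) = -1.677647; p*ln(p) = 0.186813 * (-1.677647) = -0.313406
  p = 37/91 = 0.406593; ln(p) = -0.899943; p*ln(p) = 0.406593 * (-0.899943) = -0.365911
  p = 37/91 = 0.406593; ln(p) = -0.899943; p*ln(p) = 0.406593 * (-0.899943) = -0.365911
sum(p*ln(p)) = (-0.313406) + (-0.365911) + (-0.365911) = -1.045228
H' = -(-1.045228) = 1.045228 ≈ 1.0452

1.0452


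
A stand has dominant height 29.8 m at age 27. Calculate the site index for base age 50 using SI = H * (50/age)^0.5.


50/27 = 1.85185
(1.85185)^0.5 = 1.36083
SI = 29.8 * 1.36083 = 40.5527 ≈ 40.6 m

40.6 m


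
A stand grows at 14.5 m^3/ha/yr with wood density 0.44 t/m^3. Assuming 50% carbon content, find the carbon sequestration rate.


C = 14.5 * 0.44 * 0.5 = 3.19 t C/ha/yr

3.19 t C/ha/yr


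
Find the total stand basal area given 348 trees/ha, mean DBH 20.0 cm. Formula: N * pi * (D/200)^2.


(D/200)^2 = (20.0/200)^2 = 0.1^2 = 0.01
Individual BA = 3.141593 * 0.01 = 0.0314159 m^2
Stand BA = 348 * 0.0314159 = 10.9327 ≈ 10.93 m^2/ha

10.93 m^2/ha


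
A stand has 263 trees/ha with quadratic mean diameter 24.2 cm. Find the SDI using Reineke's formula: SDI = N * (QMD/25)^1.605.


QMD/25 = 24.2/25 = 0.968
(0.968)^1.605 = exp(1.605 * ln(0.968)) = exp(1.605 * (-0.0325232)) = exp(-0.0521997) = 0.949139
SDI = 263 * 0.949139 = 249.624 ≈ 250

250


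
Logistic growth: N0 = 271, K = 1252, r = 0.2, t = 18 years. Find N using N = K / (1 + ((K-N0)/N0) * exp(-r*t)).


(K - N0)/N0 = (1252 - 271)/271 = 981/271 = 3.61993
r*t = 0.2 * 18 = 3.6; exp(-3.6) = 0.0273237
3.61993 * 0.0273237 = 0.0989099
1 + 0.0989099 = 1.09891
N = 1252 / 1.09891 = 1139.31 ≈ 1139

1139


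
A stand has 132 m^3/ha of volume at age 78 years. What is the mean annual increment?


MAI = 132 / 78 = 1.6923 ≈ 1.69 m^3/ha/yr

1.69 m^3/ha/yr


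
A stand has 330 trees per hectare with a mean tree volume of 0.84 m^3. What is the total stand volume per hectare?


V_stand = 330 * 0.84 = 277.2 m^3/ha

277.2 m^3/ha


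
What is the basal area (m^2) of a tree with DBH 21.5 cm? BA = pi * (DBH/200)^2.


D/200 = 21.5/200 = 0.1075 m
(D/200)^2 = 0.1075^2 = 0.01155625
BA = 3.141593 * 0.01155625 = 0.0363050 ≈ 0.0363 m^2

0.0363 m^2


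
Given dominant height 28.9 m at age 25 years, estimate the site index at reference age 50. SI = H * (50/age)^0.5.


50/25 = 2.00000
(2.00000)^0.5 = 1.41421
SI = 28.9 * 1.41421 = 40.8707 ≈ 40.9 m

40.9 m


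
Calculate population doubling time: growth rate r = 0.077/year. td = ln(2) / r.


td = ln(2) / 0.077 = 0.693147 / 0.077 = 9.00191 ≈ 9.0 years

9.0 years


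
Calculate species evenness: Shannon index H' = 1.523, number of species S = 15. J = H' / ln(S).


ln(15) = 2.70805
J = H' / ln(S) = 1.523 / 2.70805 = 0.562397 ≈ 0.5624

0.5624


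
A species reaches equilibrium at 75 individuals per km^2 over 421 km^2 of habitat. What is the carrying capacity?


K = 75 * 421 = 31575 individuals

31575 individuals


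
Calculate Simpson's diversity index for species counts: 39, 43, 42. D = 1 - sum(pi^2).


Total N = 39 + 43 + 42 = 124
Per-species terms:
  p = 39/124 = 0.314516; p^2 = 0.314516^2 = 0.098920
  p = 43/124 = 0.346774; p^2 = 0.346774^2 = 0.120252
  p = 42/124 = 0.338710; p^2 = 0.338710^2 = 0.114724
sum(p^2) = 0.098920 + 0.120252 + 0.114724 = 0.333896
D = 1 - 0.333896 = 0.666104 ≈ 0.6661

0.6661


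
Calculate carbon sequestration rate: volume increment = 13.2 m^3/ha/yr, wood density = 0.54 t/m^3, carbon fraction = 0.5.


C = 13.2 * 0.54 * 0.5 = 3.564 ≈ 3.56 t C/ha/yr

3.56 t C/ha/yr


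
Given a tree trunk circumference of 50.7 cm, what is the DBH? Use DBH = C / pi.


DBH = C / pi = 50.7 / 3.141593 = 16.1383 ≈ 16.14 cm

16.14 cm


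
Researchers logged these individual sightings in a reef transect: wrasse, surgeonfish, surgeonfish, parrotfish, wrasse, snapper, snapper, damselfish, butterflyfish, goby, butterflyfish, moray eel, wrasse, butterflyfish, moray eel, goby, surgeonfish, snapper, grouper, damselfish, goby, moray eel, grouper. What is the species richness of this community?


Total individuals logged = 23
Distinct species (count of individuals): wrasse (3), surgeonfish (3), parrotfish (1), snapper (3), damselfish (2), butterflyfish (3), goby (3), moray eel (3), grouper (2)
Species richness = number of distinct species = 9

9


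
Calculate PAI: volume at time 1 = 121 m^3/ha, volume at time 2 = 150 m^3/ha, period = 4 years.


PAI = (V2 - V1) / period = (150 - 121) / 4 = 29 / 4 = 7.25 m^3/ha/yr

7.25 m^3/ha/yr


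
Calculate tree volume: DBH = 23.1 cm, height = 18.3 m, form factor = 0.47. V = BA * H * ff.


(D/200)^2 = (23.1/200)^2 = 0.1155^2 = 0.01334025
BA = 3.141593 * 0.01334025 = 0.0419096 m^2
V = 0.0419096 * 18.3 * 0.47 = 0.360464 ≈ 0.360 m^3

0.360 m^3


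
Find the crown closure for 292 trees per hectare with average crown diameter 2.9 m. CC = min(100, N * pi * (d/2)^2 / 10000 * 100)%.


(d/2)^2 = (2.9/2)^2 = 1.45^2 = 2.1025
Crown area = 3.141593 * 2.1025 = 6.60520 m^2
N * area / 10000 * 100 = 292 * 6.60520 / 10000 * 100 = 19.2872
CC = min(100, 19.2872) = 19.2872 ≈ 19.3%

19.3%


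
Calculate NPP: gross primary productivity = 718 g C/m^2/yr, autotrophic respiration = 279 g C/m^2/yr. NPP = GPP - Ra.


NPP = GPP - Ra = 718 - 279 = 439 g C/m^2/yr

439 g C/m^2/yr


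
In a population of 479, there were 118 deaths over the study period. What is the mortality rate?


Mortality rate = 118 / 479 = 0.246347 ≈ 0.2463

0.2463


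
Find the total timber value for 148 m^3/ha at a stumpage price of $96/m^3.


Value = 148 * 96 = $14208/ha

$14208/ha


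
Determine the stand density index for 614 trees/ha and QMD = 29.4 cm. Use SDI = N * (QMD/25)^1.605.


QMD/25 = 29.4/25 = 1.176
(1.176)^1.605 = exp(1.605 * ln(1.176)) = exp(1.605 * 0.162119) = exp(0.260201) = 1.29719
SDI = 614 * 1.29719 = 796.475 ≈ 796

796


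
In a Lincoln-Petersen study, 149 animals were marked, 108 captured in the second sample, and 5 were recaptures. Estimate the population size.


N = M * C / R = 149 * 108 / 5 = 16092 / 5 = 3218.40 ≈ 3218

3218 individuals


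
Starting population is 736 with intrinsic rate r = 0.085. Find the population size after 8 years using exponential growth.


r*t = 0.085 * 8 = 0.68
exp(0.68) = 1.97388
N = 736 * 1.97388 = 1452.78 ≈ 1453

1453


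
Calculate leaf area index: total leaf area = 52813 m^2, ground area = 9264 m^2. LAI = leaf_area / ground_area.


LAI = 52813 / 9264 = 5.7009 ≈ 5.70

5.70


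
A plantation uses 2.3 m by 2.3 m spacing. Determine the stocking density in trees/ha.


N = 10000 / 2.3^2 = 10000 / 5.29 = 1890.36 ≈ 1890 trees/ha

1890 trees/ha


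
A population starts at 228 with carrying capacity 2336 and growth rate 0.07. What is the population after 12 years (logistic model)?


(K - N0)/N0 = (2336 - 228)/228 = 2108/228 = 9.24561
r*t = 0.07 * 12 = 0.84; exp(-0.84) = 0.431711
9.24561 * 0.431711 = 3.99143
1 + 3.99143 = 4.99143
N = 2336 / 4.99143 = 468.002 ≈ 468

468


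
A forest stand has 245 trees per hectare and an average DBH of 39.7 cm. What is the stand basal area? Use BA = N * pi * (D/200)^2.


(D/200)^2 = (39.7/200)^2 = 0.1985^2 = 0.03940225
Individual BA = 3.141593 * 0.03940225 = 0.123786 m^2
Stand BA = 245 * 0.123786 = 30.3276 ≈ 30.33 m^2/ha

30.33 m^2/ha


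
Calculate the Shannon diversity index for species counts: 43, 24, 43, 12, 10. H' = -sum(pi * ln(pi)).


Total N = 43 + 24 + 43 + 12 + 10 = 132
Per-species terms:
  p = 43/132 = 0.325758; ln(p) = -1.121601; p*ln(p) = 0.325758 * (-1.121601) = -0.365370
  p = 24/132 = 0.181818; ln(p) = -1.704749; p*ln(p) = 0.181818 * (-1.704749) = -0.309954
  p = 43/132 = 0.325758; ln(p) = -1.121601; p*ln(p) = 0.325758 * (-1.121601) = -0.365370
  p = 12/132 = 0.090909; ln(p) = -2.397896; p*ln(p) = 0.090909 * (-2.397896) = -0.217990
  p = 10/132 = 0.075758; ln(p) = -2.580211; p*ln(p) = 0.075758 * (-2.580211) = -0.195472
sum(p*ln(p)) = (-0.365370) + (-0.309954) + (-0.365370) + (-0.217990) + (-0.195472) = -1.454156
H' = -(-1.454156) = 1.454156 ≈ 1.4542

1.4542


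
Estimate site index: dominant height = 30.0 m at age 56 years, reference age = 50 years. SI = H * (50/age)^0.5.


50/56 = 0.892857
(0.892857)^0.5 = 0.944911
SI = 30.0 * 0.944911 = 28.3473 ≈ 28.3 m

28.3 m


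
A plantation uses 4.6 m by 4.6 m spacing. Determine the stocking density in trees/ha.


N = 10000 / 4.6^2 = 10000 / 21.16 = 472.590 ≈ 473 trees/ha

473 trees/ha


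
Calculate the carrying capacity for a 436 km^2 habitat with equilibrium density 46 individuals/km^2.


K = 46 * 436 = 20056 individuals

20056 individuals


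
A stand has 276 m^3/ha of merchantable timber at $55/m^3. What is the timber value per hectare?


Value = 276 * 55 = $15180/ha

$15180/ha


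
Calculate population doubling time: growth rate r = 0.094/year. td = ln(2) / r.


td = ln(2) / 0.094 = 0.693147 / 0.094 = 7.37390 ≈ 7.4 years

7.4 years


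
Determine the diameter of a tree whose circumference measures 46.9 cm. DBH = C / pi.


DBH = C / pi = 46.9 / 3.141593 = 14.9287 ≈ 14.93 cm

14.93 cm


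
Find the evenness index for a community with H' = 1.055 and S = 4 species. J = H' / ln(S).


ln(4) = 1.38629
J = H' / ln(S) = 1.055 / 1.38629 = 0.761024 ≈ 0.7610

0.7610


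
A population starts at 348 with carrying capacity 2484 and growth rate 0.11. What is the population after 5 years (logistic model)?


(K - N0)/N0 = (2484 - 348)/348 = 2136/348 = 6.13793
r*t = 0.11 * 5 = 0.55; exp(-0.55) = 0.576950
6.13793 * 0.576950 = 3.54128
1 + 3.54128 = 4.54128
N = 2484 / 4.54128 = 546.982 ≈ 547

547


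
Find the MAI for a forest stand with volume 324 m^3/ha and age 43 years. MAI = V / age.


MAI = 324 / 43 = 7.5349 ≈ 7.53 m^3/ha/yr

7.53 m^3/ha/yr


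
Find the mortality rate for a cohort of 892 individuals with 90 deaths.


Mortality rate = 90 / 892 = 0.100897 ≈ 0.1009

0.1009


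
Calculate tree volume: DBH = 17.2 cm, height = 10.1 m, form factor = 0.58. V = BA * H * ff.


(D/200)^2 = (17.2/200)^2 = 0.086^2 = 0.007396
BA = 3.141593 * 0.007396 = 0.0232352 m^2
V = 0.0232352 * 10.1 * 0.58 = 0.136112 ≈ 0.136 m^3

0.136 m^3


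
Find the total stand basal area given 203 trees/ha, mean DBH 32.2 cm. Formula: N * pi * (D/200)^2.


(D/200)^2 = (32.2/200)^2 = 0.161^2 = 0.025921
Individual BA = 3.141593 * 0.025921 = 0.0814332 m^2
Stand BA = 203 * 0.0814332 = 16.5309 ≈ 16.53 m^2/ha

16.53 m^2/ha


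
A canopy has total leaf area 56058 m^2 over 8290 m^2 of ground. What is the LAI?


LAI = 56058 / 8290 = 6.7621 ≈ 6.76

6.76


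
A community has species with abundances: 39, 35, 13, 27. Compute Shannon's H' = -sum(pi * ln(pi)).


Total N = 39 + 35 + 13 + 27 = 114
Per-species terms:
  p = 39/114 = 0.342105; ln(p) = -1.072638; p*ln(p) = 0.342105 * (-1.072638) = -0.366955
  p = 35/114 = 0.307018; ln(p) = -1.180849; p*ln(p) = 0.307018 * (-1.180849) = -0.362542
  p = 13/114 = 0.114035; ln(p) = -2.171250; p*ln(p) = 0.114035 * (-2.171250) = -0.247598
  p = 27/114 = 0.236842; ln(p) = -1.440362; p*ln(p) = 0.236842 * (-1.440362) = -0.341138
sum(p*ln(p)) = (-0.366955) + (-0.362542) + (-0.247598) + (-0.341138) = -1.318233
H' = -(-1.318233) = 1.318233 ≈ 1.3182

1.3182


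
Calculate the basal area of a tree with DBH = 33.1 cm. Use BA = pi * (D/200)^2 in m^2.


D/200 = 33.1/200 = 0.1655 m
(D/200)^2 = 0.1655^2 = 0.02739025
BA = 3.141593 * 0.02739025 = 0.0860490 ≈ 0.0860 m^2

0.0860 m^2


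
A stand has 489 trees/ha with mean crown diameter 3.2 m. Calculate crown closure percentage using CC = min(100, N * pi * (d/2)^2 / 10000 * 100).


(d/2)^2 = (3.2/2)^2 = 1.6^2 = 2.56
Crown area = 3.141593 * 2.56 = 8.04248 m^2
N * area / 10000 * 100 = 489 * 8.04248 / 10000 * 100 = 39.3277
CC = min(100, 39.3277) = 39.3277 ≈ 39.3%

39.3%


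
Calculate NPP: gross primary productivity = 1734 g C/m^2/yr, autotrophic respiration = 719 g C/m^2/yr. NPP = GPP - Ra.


NPP = GPP - Ra = 1734 - 719 = 1015 g C/m^2/yr

1015 g C/m^2/yr


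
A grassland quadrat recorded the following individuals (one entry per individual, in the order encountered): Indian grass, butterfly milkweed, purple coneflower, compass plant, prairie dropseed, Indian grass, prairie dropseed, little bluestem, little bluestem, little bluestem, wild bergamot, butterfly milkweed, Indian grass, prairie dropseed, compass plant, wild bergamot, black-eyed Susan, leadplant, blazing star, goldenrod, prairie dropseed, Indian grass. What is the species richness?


Total individuals logged = 22
Distinct species (count of individuals): Indian grass (4), butterfly milkweed (2), purple coneflower (1), compass plant (2), prairie dropseed (4), little bluestem (3), wild bergamot (2), black-eyed Susan (1), leadplant (1), blazing star (1), goldenrod (1)
Species richness = number of distinct species = 11

11


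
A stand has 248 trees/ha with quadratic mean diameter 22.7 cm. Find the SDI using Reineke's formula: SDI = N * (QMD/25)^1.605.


QMD/25 = 22.7/25 = 0.908
(0.908)^1.605 = exp(1.605 * ln(0.908)) = exp(1.605 * (-0.0965109)) = exp(-0.154900) = 0.856501
SDI = 248 * 0.856501 = 212.412 ≈ 212

212


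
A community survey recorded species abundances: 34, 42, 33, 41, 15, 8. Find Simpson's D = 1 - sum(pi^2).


Total N = 34 + 42 + 33 + 41 + 15 + 8 = 173
Per-species terms:
  p = 34/173 = 0.196532; p^2 = 0.196532^2 = 0.038625
  p = 42/173 = 0.242775; p^2 = 0.242775^2 = 0.058940
  p = 33/173 = 0.190751; p^2 = 0.190751^2 = 0.036386
  p = 41/173 = 0.236994; p^2 = 0.236994^2 = 0.056166
  p = 15/173 = 0.086705; p^2 = 0.086705^2 = 0.007518
  p = 8/173 = 0.046243; p^2 = 0.046243^2 = 0.002138
sum(p^2) = 0.038625 + 0.058940 + 0.036386 + 0.056166 + 0.007518 + 0.002138 = 0.199773
D = 1 - 0.199773 = 0.800227 ≈ 0.8002

0.8002


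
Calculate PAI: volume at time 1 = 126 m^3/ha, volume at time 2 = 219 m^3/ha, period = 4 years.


PAI = (V2 - V1) / period = (219 - 126) / 4 = 93 / 4 = 23.25 m^3/ha/yr

23.25 m^3/ha/yr


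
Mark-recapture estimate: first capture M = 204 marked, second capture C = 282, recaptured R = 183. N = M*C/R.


N = M * C / R = 204 * 282 / 183 = 57528 / 183 = 314.36 ≈ 314

314 individuals


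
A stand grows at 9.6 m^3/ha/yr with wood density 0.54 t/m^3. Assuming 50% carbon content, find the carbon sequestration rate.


C = 9.6 * 0.54 * 0.5 = 2.592 ≈ 2.59 t C/ha/yr

2.59 t C/ha/yr


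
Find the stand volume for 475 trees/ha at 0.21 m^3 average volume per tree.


V_stand = 475 * 0.21 = 99.75 ≈ 99.8 m^3/ha

99.8 m^3/ha


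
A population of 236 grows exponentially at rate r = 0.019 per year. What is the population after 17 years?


r*t = 0.019 * 17 = 0.323
exp(0.323) = 1.38127
N = 236 * 1.38127 = 325.980 ≈ 326

326


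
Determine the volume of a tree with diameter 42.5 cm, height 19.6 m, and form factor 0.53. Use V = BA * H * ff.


(D/200)^2 = (42.5/200)^2 = 0.2125^2 = 0.04515625
BA = 3.141593 * 0.04515625 = 0.141863 m^2
V = 0.141863 * 19.6 * 0.53 = 1.47367 ≈ 1.474 m^3

1.474 m^3


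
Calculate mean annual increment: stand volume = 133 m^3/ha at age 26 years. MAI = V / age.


MAI = 133 / 26 = 5.1154 ≈ 5.12 m^3/ha/yr

5.12 m^3/ha/yr


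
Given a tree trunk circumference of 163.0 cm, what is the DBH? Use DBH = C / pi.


DBH = C / pi = 163.0 / 3.141593 = 51.8845 ≈ 51.88 cm

51.88 cm


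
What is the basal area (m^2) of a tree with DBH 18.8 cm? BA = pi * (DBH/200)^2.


D/200 = 18.8/200 = 0.094 m
(D/200)^2 = 0.094^2 = 0.008836
BA = 3.141593 * 0.008836 = 0.0277591 ≈ 0.0278 m^2

0.0278 m^2


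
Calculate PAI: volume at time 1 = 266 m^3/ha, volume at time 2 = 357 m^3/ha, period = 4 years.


PAI = (V2 - V1) / period = (357 - 266) / 4 = 91 / 4 = 22.75 m^3/ha/yr

22.75 m^3/ha/yr


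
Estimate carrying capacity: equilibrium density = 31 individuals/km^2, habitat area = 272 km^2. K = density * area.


K = 31 * 272 = 8432 individuals

8432 individuals


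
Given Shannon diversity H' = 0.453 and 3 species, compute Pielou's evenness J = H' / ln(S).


ln(3) = 1.09861
J = H' / ln(S) = 0.453 / 1.09861 = 0.412339 ≈ 0.4123

0.4123


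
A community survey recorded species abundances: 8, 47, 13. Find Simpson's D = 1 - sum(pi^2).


Total N = 8 + 47 + 13 = 68
Per-species terms:
  p = 8/68 = 0.117647; p^2 = 0.117647^2 = 0.013841
  p = 47/68 = 0.691176; p^2 = 0.691176^2 = 0.477724
  p = 13/68 = 0.191176; p^2 = 0.191176^2 = 0.036548
sum(p^2) = 0.013841 + 0.477724 + 0.036548 = 0.528113
D = 1 - 0.528113 = 0.471887 ≈ 0.4719

0.4719


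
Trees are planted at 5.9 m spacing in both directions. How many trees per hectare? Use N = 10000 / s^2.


N = 10000 / 5.9^2 = 10000 / 34.81 = 287.274 ≈ 287 trees/ha

287 trees/ha


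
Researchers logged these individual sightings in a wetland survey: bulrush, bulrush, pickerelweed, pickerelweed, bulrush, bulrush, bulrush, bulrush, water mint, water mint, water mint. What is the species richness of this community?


Total individuals logged = 11
Distinct species (count of individuals): bulrush (6), pickerelweed (2), water mint (3)
Species richness = number of distinct species = 3

3


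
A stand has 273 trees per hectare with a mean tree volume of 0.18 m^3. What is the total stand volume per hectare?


V_stand = 273 * 0.18 = 49.14 ≈ 49.1 m^3/ha

49.1 m^3/ha


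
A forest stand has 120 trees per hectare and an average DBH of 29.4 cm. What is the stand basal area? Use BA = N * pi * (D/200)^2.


(D/200)^2 = (29.4/200)^2 = 0.147^2 = 0.021609
Individual BA = 3.141593 * 0.021609 = 0.0678867 m^2
Stand BA = 120 * 0.0678867 = 8.14640 ≈ 8.15 m^2/ha

8.15 m^2/ha


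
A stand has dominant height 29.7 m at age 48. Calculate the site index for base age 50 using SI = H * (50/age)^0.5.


50/48 = 1.04167
(1.04167)^0.5 = 1.02062
SI = 29.7 * 1.02062 = 30.3124 ≈ 30.3 m

30.3 m


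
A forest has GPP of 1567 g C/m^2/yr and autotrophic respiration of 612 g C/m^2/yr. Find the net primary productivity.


NPP = GPP - Ra = 1567 - 612 = 955 g C/m^2/yr

955 g C/m^2/yr


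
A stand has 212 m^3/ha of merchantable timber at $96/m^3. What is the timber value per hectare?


Value = 212 * 96 = $20352/ha

$20352/ha


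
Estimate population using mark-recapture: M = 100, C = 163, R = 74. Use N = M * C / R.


N = M * C / R = 100 * 163 / 74 = 16300 / 74 = 220.27 ≈ 220

220 individuals


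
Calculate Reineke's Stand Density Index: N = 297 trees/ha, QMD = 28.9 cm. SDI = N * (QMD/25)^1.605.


QMD/25 = 28.9/25 = 1.156
(1.156)^1.605 = exp(1.605 * ln(1.156)) = exp(1.605 * 0.144966) = exp(0.232670) = 1.26196
SDI = 297 * 1.26196 = 374.802 ≈ 375

375


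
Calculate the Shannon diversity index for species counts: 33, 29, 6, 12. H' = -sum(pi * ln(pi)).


Total N = 33 + 29 + 6 + 12 = 80
Per-species terms:
  p = 33/80 = 0.412500; ln(p) = -0.885519; p*ln(p) = 0.412500 * (-0.885519) = -0.365277
  p = 29/80 = 0.362500; ln(p) = -1.014731; p*ln(p) = 0.362500 * (-1.014731) = -0.367840
  p = 6/80 = 0.075000; ln(p) = -2.590267; p*ln(p) = 0.075000 * (-2.590267) = -0.194270
  p = 12/80 = 0.150000; ln(p) = -1.897120; p*ln(p) = 0.150000 * (-1.897120) = -0.284568
sum(p*ln(p)) = (-0.365277) + (-0.367840) + (-0.194270) + (-0.284568) = -1.211955
H' = -(-1.211955) = 1.211955 ≈ 1.2120

1.2120


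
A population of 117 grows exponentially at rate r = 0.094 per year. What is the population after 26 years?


r*t = 0.094 * 26 = 2.444
exp(2.444) = 11.5190
N = 117 * 11.5190 = 1347.72 ≈ 1348

1348


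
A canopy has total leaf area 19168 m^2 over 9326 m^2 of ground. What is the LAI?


LAI = 19168 / 9326 = 2.0553 ≈ 2.06

2.06


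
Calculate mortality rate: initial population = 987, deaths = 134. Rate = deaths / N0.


Mortality rate = 134 / 987 = 0.135765 ≈ 0.1358

0.1358


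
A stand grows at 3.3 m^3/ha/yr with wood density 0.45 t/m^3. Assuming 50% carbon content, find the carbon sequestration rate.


C = 3.3 * 0.45 * 0.5 = 0.7425 ≈ 0.74 t C/ha/yr

0.74 t C/ha/yr


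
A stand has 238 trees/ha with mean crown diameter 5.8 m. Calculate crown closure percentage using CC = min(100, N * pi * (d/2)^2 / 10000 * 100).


(d/2)^2 = (5.8/2)^2 = 2.9^2 = 8.41
Crown area = 3.141593 * 8.41 = 26.4208 m^2
N * area / 10000 * 100 = 238 * 26.4208 / 10000 * 100 = 62.8815
CC = min(100, 62.8815) = 62.8815 ≈ 62.9%

62.9%


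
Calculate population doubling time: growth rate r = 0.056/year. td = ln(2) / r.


td = ln(2) / 0.056 = 0.693147 / 0.056 = 12.3776 ≈ 12.4 years

12.4 years


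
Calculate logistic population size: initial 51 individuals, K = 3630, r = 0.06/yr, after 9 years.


(K - N0)/N0 = (3630 - 51)/51 = 3579/51 = 70.1765
r*t = 0.06 * 9 = 0.54; exp(-0.54) = 0.582748
70.1765 * 0.582748 = 40.8952
1 + 40.8952 = 41.8952
N = 3630 / 41.8952 = 86.6448 ≈ 87

87


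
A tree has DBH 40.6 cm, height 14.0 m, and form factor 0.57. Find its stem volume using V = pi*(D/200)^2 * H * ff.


(D/200)^2 = (40.6/200)^2 = 0.203^2 = 0.041209
BA = 3.141593 * 0.041209 = 0.129462 m^2
V = 0.129462 * 14.0 * 0.57 = 1.03311 ≈ 1.033 m^3

1.033 m^3


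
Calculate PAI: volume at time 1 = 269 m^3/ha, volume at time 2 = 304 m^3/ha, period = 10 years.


PAI = (V2 - V1) / period = (304 - 269) / 10 = 35 / 10 = 3.50 m^3/ha/yr

3.50 m^3/ha/yr


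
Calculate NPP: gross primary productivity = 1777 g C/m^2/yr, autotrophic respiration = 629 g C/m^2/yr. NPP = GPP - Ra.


NPP = GPP - Ra = 1777 - 629 = 1148 g C/m^2/yr

1148 g C/m^2/yr


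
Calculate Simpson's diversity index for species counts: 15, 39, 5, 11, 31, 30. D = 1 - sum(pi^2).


Total N = 15 + 39 + 5 + 11 + 31 + 30 = 131
Per-species terms:
  p = 15/131 = 0.114504; p^2 = 0.114504^2 = 0.013111
  p = 39/131 = 0.297710; p^2 = 0.297710^2 = 0.088631
  p = 5/131 = 0.038168; p^2 = 0.038168^2 = 0.001457
  p = 11/131 = 0.083969; p^2 = 0.083969^2 = 0.007051
  p = 31/131 = 0.236641; p^2 = 0.236641^2 = 0.055999
  p = 30/131 = 0.229008; p^2 = 0.229008^2 = 0.052445
sum(p^2) = 0.013111 + 0.088631 + 0.001457 + 0.007051 + 0.055999 + 0.052445 = 0.218694
D = 1 - 0.218694 = 0.781306 ≈ 0.7813

0.7813


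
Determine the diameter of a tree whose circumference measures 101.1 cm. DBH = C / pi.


DBH = C / pi = 101.1 / 3.141593 = 32.1811 ≈ 32.18 cm

32.18 cm


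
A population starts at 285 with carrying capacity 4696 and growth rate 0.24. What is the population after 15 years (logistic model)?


(K - N0)/N0 = (4696 - 285)/285 = 4411/285 = 15.4772
r*t = 0.24 * 15 = 3.6; exp(-3.6) = 0.0273237
15.4772 * 0.0273237 = 0.422894
1 + 0.422894 = 1.42289
N = 4696 / 1.42289 = 3300.33 ≈ 3300

3300


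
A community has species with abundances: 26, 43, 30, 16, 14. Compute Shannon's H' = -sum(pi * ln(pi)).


Total N = 26 + 43 + 30 + 16 + 14 = 129
Per-species terms:
  p = 26/129 = 0.201550; ln(p) = -1.601718; p*ln(p) = 0.201550 * (-1.601718) = -0.322826
  p = 43/129 = 0.333333; ln(p) = -1.098613; p*ln(p) = 0.333333 * (-1.098613) = -0.366204
  p = 30/129 = 0.232558; ln(p) = -1.458616; p*ln(p) = 0.232558 * (-1.458616) = -0.339213
  p = 16/129 = 0.124031; ln(p) = -2.087224; p*ln(p) = 0.124031 * (-2.087224) = -0.258880
  p = 14/129 = 0.108527; ln(p) = -2.220756; p*ln(p) = 0.108527 * (-2.220756) = -0.241012
sum(p*ln(p)) = (-0.322826) + (-0.366204) + (-0.339213) + (-0.258880) + (-0.241012) = -1.528135
H' = -(-1.528135) = 1.528135 ≈ 1.5281

1.5281


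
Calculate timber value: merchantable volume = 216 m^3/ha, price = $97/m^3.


Value = 216 * 97 = $20952/ha

$20952/ha


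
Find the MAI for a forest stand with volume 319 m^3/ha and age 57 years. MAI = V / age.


MAI = 319 / 57 = 5.5965 ≈ 5.60 m^3/ha/yr

5.60 m^3/ha/yr


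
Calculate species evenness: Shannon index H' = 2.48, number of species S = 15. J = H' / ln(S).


ln(15) = 2.70805
J = H' / ln(S) = 2.48 / 2.70805 = 0.915788 ≈ 0.9158

0.9158


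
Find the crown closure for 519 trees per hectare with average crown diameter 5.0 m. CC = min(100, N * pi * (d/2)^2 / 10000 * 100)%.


(d/2)^2 = (5.0/2)^2 = 2.5^2 = 6.25
Crown area = 3.141593 * 6.25 = 19.6350 m^2
N * area / 10000 * 100 = 519 * 19.6350 / 10000 * 100 = 101.906
CC = min(100, 101.906) = 100%

100%


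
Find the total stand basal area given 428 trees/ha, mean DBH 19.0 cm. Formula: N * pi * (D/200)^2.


(D/200)^2 = (19.0/200)^2 = 0.095^2 = 0.009025
Individual BA = 3.141593 * 0.009025 = 0.0283529 m^2
Stand BA = 428 * 0.0283529 = 12.1350 ≈ 12.14 m^2/ha

12.14 m^2/ha


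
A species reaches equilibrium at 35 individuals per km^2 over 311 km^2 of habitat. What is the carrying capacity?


K = 35 * 311 = 10885 individuals

10885 individuals


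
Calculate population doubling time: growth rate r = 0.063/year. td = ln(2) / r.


td = ln(2) / 0.063 = 0.693147 / 0.063 = 11.0023 ≈ 11.0 years

11.0 years


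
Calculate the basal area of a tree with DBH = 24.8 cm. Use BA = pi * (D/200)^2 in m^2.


D/200 = 24.8/200 = 0.124 m
(D/200)^2 = 0.124^2 = 0.015376
BA = 3.141593 * 0.015376 = 0.0483051 ≈ 0.0483 m^2

0.0483 m^2


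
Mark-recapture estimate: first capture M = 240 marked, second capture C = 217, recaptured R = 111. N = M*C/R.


N = M * C / R = 240 * 217 / 111 = 52080 / 111 = 469.19 ≈ 469

469 individuals


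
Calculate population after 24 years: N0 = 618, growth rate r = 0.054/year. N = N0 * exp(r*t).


r*t = 0.054 * 24 = 1.296
exp(1.296) = 3.65465
N = 618 * 3.65465 = 2258.57 ≈ 2259

2259


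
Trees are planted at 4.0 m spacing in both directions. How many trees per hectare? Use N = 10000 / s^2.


N = 10000 / 4.0^2 = 10000 / 16 = 625.000 ≈ 625 trees/ha

625 trees/ha


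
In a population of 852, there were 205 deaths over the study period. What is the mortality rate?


Mortality rate = 205 / 852 = 0.240610 ≈ 0.2406

0.2406


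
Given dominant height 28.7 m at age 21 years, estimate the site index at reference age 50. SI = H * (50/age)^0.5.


50/21 = 2.38095
(2.38095)^0.5 = 1.54303
SI = 28.7 * 1.54303 = 44.2850 ≈ 44.3 m

44.3 m


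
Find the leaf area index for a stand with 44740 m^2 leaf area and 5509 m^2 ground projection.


LAI = 44740 / 5509 = 8.1213 ≈ 8.12

8.12


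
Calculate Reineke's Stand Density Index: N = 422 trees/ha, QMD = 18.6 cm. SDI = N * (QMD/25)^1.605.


QMD/25 = 18.6/25 = 0.744
(0.744)^1.605 = exp(1.605 * ln(0.744)) = exp(1.605 * (-0.295714)) = exp(-0.474621) = 0.622121
SDI = 422 * 0.622121 = 262.535 ≈ 263

263


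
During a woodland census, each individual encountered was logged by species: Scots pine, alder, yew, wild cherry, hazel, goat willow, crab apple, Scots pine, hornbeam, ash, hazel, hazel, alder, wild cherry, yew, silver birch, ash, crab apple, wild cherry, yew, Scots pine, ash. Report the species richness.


Total individuals logged = 22
Distinct species (count of individuals): Scots pine (3), alder (2), yew (3), wild cherry (3), hazel (3), goat willow (1), crab apple (2), hornbeam (1), ash (3), silver birch (1)
Species richness = number of distinct species = 10

10


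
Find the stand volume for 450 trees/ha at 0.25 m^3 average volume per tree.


V_stand = 450 * 0.25 = 112.5 m^3/ha

112.5 m^3/ha


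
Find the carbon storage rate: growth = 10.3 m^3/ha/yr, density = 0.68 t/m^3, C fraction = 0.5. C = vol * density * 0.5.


C = 10.3 * 0.68 * 0.5 = 3.502 ≈ 3.50 t C/ha/yr

3.50 t C/ha/yr


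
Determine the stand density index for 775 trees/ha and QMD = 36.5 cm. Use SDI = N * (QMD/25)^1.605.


QMD/25 = 36.5/25 = 1.46
(1.46)^1.605 = exp(1.605 * ln(1.46)) = exp(1.605 * 0.378436) = exp(0.607390) = 1.83563
SDI = 775 * 1.83563 = 1422.61 ≈ 1423

1423


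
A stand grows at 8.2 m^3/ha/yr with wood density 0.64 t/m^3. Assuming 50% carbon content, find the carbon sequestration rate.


C = 8.2 * 0.64 * 0.5 = 2.624 ≈ 2.62 t C/ha/yr

2.62 t C/ha/yr


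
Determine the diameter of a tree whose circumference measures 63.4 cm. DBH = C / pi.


DBH = C / pi = 63.4 / 3.141593 = 20.1808 ≈ 20.18 cm

20.18 cm


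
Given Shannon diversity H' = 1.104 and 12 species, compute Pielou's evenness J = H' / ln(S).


ln(12) = 2.48491
J = H' / ln(S) = 1.104 / 2.48491 = 0.444282 ≈ 0.4443

0.4443


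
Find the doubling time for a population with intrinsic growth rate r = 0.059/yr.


td = ln(2) / 0.059 = 0.693147 / 0.059 = 11.7483 ≈ 11.7 years

11.7 years


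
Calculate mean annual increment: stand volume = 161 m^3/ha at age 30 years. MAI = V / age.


MAI = 161 / 30 = 5.3667 ≈ 5.37 m^3/ha/yr

5.37 m^3/ha/yr


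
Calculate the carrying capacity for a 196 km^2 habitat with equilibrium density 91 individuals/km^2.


K = 91 * 196 = 17836 individuals

17836 individuals


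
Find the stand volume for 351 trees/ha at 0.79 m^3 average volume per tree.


V_stand = 351 * 0.79 = 277.29 ≈ 277.3 m^3/ha

277.3 m^3/ha


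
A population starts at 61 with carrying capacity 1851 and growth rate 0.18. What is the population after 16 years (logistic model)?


(K - N0)/N0 = (1851 - 61)/61 = 1790/61 = 29.3443
r*t = 0.18 * 16 = 2.88; exp(-2.88) = 0.0561348
29.3443 * 0.0561348 = 1.64724
1 + 1.64724 = 2.64724
N = 1851 / 2.64724 = 699.219 ≈ 699

699


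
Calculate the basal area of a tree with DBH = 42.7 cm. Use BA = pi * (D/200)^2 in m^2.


D/200 = 42.7/200 = 0.2135 m
(D/200)^2 = 0.2135^2 = 0.04558225
BA = 3.141593 * 0.04558225 = 0.143201 ≈ 0.1432 m^2

0.1432 m^2


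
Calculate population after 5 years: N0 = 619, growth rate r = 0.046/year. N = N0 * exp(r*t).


r*t = 0.046 * 5 = 0.23
exp(0.23) = 1.25860
N = 619 * 1.25860 = 779.073 ≈ 779

779


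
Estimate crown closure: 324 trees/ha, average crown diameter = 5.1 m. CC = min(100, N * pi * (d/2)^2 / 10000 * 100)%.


(d/2)^2 = (5.1/2)^2 = 2.55^2 = 6.5025
Crown area = 3.141593 * 6.5025 = 20.4282 m^2
N * area / 10000 * 100 = 324 * 20.4282 / 10000 * 100 = 66.1874
CC = min(100, 66.1874) = 66.1874 ≈ 66.2%

66.2%
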